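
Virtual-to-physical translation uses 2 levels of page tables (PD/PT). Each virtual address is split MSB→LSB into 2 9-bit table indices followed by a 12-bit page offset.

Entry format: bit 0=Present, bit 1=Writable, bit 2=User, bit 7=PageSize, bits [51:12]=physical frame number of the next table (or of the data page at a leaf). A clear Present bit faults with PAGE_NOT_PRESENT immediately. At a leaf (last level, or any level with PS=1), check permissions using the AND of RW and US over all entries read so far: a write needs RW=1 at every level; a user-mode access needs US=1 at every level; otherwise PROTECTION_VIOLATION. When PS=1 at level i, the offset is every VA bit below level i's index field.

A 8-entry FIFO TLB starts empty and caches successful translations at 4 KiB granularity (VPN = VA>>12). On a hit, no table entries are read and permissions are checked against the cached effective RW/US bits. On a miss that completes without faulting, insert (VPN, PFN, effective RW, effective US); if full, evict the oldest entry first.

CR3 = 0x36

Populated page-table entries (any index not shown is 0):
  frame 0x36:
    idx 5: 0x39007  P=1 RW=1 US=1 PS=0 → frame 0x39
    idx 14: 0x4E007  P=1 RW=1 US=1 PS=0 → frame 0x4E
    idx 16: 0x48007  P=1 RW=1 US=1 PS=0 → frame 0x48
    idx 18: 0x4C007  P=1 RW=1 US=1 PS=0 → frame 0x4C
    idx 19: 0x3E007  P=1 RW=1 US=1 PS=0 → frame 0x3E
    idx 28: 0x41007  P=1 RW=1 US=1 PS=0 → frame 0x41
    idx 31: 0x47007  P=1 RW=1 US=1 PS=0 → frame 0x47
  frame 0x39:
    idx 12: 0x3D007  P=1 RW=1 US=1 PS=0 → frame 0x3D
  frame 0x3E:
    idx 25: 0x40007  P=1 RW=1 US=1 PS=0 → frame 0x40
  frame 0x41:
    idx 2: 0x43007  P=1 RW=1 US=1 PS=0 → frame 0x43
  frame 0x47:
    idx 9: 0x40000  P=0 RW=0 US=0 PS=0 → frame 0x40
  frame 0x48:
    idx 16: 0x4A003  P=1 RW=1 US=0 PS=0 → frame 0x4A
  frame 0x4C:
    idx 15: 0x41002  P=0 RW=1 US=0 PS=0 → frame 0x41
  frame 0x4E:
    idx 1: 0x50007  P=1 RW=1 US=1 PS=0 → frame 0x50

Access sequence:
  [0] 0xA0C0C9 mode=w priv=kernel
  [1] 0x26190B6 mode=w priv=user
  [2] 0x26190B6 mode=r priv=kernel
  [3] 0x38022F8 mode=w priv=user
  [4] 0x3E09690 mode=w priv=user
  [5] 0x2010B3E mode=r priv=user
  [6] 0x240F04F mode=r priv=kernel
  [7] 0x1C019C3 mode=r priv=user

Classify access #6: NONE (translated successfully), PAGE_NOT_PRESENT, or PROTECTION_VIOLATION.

Per-access translation:
#0 VA=0xA0C0C9 (w,kernel):
  [0] read 0x36 idx=5: raw=0x39007 flags P=1 W=1 U=1 S=0
  [1] read 0x39 idx=12: raw=0x3D007 flags P=1 W=1 U=1 S=0
  ⇒ phys 0x3D0C9  [2 reads]
#1 VA=0x26190B6 (w,user):
  [0] read 0x36 idx=19: raw=0x3E007 flags P=1 W=1 U=1 S=0
  [1] read 0x3E idx=25: raw=0x40007 flags P=1 W=1 U=1 S=0
  ⇒ phys 0x400B6  [2 reads]
#2 VA=0x26190B6 (r,kernel):
  TLB hit vpn=0x2619 → PA=0x400B6
#3 VA=0x38022F8 (w,user):
  [0] read 0x36 idx=28: raw=0x41007 flags P=1 W=1 U=1 S=0
  [1] read 0x41 idx=2: raw=0x43007 flags P=1 W=1 U=1 S=0
  ⇒ phys 0x432F8  [2 reads]
#4 VA=0x3E09690 (w,user):
  [0] read 0x36 idx=31: raw=0x47007 flags P=1 W=1 U=1 S=0
  [1] read 0x47 idx=9: raw=0x40000 flags P=0 W=0 U=0 S=0
  ⇒ fault: PAGE_NOT_PRESENT  — 2 lookups
#5 VA=0x2010B3E (r,user):
  [0] read 0x36 idx=16: raw=0x48007 flags P=1 W=1 U=1 S=0
  [1] read 0x48 idx=16: raw=0x4A003 flags P=1 W=1 U=0 S=0
  ⇒ fault: PROTECTION_VIOLATION  — 2 lookups
#6 VA=0x240F04F (r,kernel):
  [0] read 0x36 idx=18: raw=0x4C007 flags P=1 W=1 U=1 S=0
  [1] read 0x4C idx=15: raw=0x41002 flags P=0 W=1 U=0 S=0
  ⇒ fault: PAGE_NOT_PRESENT  — 2 lookups
#7 VA=0x1C019C3 (r,user):
  [0] read 0x36 idx=14: raw=0x4E007 flags P=1 W=1 U=1 S=0
  [1] read 0x4E idx=1: raw=0x50007 flags P=1 W=1 U=1 S=0
  ⇒ phys 0x509C3  [2 reads]

Access #6 fault: PAGE_NOT_PRESENT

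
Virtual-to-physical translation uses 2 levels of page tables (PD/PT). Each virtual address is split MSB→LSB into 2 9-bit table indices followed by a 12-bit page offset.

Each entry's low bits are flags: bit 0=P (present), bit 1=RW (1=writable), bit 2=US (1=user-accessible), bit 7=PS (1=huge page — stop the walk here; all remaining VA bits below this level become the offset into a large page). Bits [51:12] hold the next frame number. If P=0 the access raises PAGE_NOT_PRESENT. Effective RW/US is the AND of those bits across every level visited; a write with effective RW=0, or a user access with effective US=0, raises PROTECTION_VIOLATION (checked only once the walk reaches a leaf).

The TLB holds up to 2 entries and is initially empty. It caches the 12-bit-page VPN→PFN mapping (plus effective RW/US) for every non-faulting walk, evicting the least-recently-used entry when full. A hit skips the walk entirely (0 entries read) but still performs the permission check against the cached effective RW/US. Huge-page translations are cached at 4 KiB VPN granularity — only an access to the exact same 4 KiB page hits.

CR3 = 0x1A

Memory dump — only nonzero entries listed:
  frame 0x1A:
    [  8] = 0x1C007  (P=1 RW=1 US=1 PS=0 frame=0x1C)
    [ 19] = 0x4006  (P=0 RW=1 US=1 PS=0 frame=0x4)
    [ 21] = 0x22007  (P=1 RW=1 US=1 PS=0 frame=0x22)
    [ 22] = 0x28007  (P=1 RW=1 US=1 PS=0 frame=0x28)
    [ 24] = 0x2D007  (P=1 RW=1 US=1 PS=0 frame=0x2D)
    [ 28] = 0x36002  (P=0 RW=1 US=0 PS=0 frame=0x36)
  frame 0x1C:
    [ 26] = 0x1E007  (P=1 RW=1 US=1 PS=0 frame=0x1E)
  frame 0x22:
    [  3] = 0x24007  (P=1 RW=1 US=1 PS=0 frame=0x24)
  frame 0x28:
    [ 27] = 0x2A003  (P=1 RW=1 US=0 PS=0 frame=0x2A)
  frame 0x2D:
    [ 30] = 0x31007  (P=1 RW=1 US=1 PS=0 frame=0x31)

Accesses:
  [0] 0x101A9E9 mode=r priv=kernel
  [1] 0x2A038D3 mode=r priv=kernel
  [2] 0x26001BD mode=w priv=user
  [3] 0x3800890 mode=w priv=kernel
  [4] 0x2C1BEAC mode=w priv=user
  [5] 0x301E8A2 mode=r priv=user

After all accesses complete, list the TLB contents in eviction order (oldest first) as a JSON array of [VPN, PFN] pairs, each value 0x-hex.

Walk each access:
#0 VA=0x101A9E9 (r,kernel):
  lvl0: tbl 0x1A, slot 8 ⇒ 0x1C007 (P1/RW1/US1/PS0)
  lvl1: tbl 0x1C, slot 26 ⇒ 0x1E007 (P1/RW1/US1/PS0)
  ⇒ phys 0x1E9E9  [2 reads]
#1 VA=0x2A038D3 (r,kernel):
  lvl0: tbl 0x1A, slot 21 ⇒ 0x22007 (P1/RW1/US1/PS0)
  lvl1: tbl 0x22, slot 3 ⇒ 0x24007 (P1/RW1/US1/PS0)
  ⇒ phys 0x248D3  [2 reads]
#2 VA=0x26001BD (w,user):
  lvl0: tbl 0x1A, slot 19 ⇒ 0x4006 (P0/RW1/US1/PS0)
  → PAGE_NOT_PRESENT  (1 entries read)
#3 VA=0x3800890 (w,kernel):
  lvl0: tbl 0x1A, slot 28 ⇒ 0x36002 (P0/RW1/US0/PS0)
  → PAGE_NOT_PRESENT  (1 entries read)
#4 VA=0x2C1BEAC (w,user):
  lvl0: tbl 0x1A, slot 22 ⇒ 0x28007 (P1/RW1/US1/PS0)
  lvl1: tbl 0x28, slot 27 ⇒ 0x2A003 (P1/RW1/US0/PS0)
  → PROTECTION_VIOLATION  (2 entries read)
#5 VA=0x301E8A2 (r,user):
  lvl0: tbl 0x1A, slot 24 ⇒ 0x2D007 (P1/RW1/US1/PS0)
  lvl1: tbl 0x2D, slot 30 ⇒ 0x31007 (P1/RW1/US1/PS0)
  ⇒ phys 0x318A2  [2 reads]

TLB: [["0x2A03", "0x24"], ["0x301E", "0x31"]]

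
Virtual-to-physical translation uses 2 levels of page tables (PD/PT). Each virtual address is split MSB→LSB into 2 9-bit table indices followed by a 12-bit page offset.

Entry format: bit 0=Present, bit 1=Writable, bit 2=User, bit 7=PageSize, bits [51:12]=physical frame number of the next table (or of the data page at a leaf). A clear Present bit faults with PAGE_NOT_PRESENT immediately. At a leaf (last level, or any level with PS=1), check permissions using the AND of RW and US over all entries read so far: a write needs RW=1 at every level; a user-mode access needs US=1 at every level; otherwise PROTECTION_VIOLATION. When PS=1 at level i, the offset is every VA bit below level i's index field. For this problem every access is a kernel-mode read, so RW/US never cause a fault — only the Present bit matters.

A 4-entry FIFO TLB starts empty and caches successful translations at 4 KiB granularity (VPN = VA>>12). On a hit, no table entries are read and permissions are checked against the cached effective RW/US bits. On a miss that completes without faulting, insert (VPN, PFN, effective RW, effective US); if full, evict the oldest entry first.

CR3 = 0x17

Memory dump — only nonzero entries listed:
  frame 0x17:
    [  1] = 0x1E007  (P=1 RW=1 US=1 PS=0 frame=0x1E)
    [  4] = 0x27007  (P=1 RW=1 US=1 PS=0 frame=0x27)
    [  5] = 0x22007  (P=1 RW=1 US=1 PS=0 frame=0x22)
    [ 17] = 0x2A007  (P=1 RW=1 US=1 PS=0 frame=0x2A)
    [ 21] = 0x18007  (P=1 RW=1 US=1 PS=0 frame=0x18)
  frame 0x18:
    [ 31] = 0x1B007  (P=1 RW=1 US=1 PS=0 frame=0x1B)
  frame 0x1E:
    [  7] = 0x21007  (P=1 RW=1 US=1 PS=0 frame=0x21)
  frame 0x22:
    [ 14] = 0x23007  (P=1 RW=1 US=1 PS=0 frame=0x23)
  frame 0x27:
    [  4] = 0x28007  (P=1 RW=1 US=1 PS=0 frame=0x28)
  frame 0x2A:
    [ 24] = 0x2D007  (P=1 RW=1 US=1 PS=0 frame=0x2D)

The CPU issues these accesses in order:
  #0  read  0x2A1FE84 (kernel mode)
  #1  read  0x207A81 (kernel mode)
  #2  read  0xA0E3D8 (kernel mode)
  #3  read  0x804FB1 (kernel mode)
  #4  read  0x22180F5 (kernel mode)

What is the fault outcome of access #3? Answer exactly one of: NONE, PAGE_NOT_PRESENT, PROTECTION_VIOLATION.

Trace:
#0 VA=0x2A1FE84 (r,kernel):
  [0] read 0x17 idx=21: raw=0x18007 flags P=1 W=1 U=1 S=0
  [1] read 0x18 idx=31: raw=0x1B007 flags P=1 W=1 U=1 S=0
  ✓ 0x1BE84  — 2 lookups
#1 VA=0x207A81 (r,kernel):
  [0] read 0x17 idx=1: raw=0x1E007 flags P=1 W=1 U=1 S=0
  [1] read 0x1E idx=7: raw=0x21007 flags P=1 W=1 U=1 S=0
  ✓ 0x21A81  — 2 lookups
#2 VA=0xA0E3D8 (r,kernel):
  [0] read 0x17 idx=5: raw=0x22007 flags P=1 W=1 U=1 S=0
  [1] read 0x22 idx=14: raw=0x23007 flags P=1 W=1 U=1 S=0
  ✓ 0x233D8  — 2 lookups
#3 VA=0x804FB1 (r,kernel):
  [0] read 0x17 idx=4: raw=0x27007 flags P=1 W=1 U=1 S=0
  [1] read 0x27 idx=4: raw=0x28007 flags P=1 W=1 U=1 S=0
  ✓ 0x28FB1  — 2 lookups
#4 VA=0x22180F5 (r,kernel):
  [0] read 0x17 idx=17: raw=0x2A007 flags P=1 W=1 U=1 S=0
  [1] read 0x2A idx=24: raw=0x2D007 flags P=1 W=1 U=1 S=0
  ✓ 0x2D0F5  — 2 lookups

Access #3 fault: NONE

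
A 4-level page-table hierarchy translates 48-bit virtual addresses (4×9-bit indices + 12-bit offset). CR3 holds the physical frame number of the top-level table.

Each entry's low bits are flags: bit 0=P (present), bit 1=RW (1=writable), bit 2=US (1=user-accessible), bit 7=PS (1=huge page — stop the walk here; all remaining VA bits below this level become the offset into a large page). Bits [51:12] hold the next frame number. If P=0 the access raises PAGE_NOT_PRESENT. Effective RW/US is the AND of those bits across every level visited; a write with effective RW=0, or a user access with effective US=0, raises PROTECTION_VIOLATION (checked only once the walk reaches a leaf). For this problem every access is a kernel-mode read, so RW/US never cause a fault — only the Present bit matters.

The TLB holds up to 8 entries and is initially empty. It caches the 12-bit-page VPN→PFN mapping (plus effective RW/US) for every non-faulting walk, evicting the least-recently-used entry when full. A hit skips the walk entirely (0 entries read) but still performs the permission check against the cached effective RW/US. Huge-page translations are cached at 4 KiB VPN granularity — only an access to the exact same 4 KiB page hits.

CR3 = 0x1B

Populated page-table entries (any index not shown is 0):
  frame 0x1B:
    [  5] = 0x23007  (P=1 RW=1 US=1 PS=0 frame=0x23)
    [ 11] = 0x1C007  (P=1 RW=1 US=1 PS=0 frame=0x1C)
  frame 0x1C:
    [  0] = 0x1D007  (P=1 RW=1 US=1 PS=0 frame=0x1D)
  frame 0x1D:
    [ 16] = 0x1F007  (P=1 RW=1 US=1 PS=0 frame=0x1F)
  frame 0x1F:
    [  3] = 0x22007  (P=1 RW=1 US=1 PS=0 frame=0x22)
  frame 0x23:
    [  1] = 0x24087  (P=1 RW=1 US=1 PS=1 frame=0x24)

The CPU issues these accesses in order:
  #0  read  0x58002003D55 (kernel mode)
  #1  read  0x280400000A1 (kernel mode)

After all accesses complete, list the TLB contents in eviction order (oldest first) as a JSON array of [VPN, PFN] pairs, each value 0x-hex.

Trace:
#0 VA=0x58002003D55 (r,kernel):
  L0 @0x1B[11] → 0x1C007  P=1,RW=1,US=1,PS=0
  L1 @0x1C[0] → 0x1D007  P=1,RW=1,US=1,PS=0
  L2 @0x1D[16] → 0x1F007  P=1,RW=1,US=1,PS=0
  L3 @0x1F[3] → 0x22007  P=1,RW=1,US=1,PS=0
  ✓ 0x22D55  — 4 lookups
#1 VA=0x280400000A1 (r,kernel):
  L0 @0x1B[5] → 0x23007  P=1,RW=1,US=1,PS=0
  L1 @0x23[1] → 0x24087  P=1,RW=1,US=1,PS=1
  ✓ 0x240A1 (huge @L1)  — 2 lookups

TLB: [["0x58002003", "0x22"], ["0x28040000", "0x24"]]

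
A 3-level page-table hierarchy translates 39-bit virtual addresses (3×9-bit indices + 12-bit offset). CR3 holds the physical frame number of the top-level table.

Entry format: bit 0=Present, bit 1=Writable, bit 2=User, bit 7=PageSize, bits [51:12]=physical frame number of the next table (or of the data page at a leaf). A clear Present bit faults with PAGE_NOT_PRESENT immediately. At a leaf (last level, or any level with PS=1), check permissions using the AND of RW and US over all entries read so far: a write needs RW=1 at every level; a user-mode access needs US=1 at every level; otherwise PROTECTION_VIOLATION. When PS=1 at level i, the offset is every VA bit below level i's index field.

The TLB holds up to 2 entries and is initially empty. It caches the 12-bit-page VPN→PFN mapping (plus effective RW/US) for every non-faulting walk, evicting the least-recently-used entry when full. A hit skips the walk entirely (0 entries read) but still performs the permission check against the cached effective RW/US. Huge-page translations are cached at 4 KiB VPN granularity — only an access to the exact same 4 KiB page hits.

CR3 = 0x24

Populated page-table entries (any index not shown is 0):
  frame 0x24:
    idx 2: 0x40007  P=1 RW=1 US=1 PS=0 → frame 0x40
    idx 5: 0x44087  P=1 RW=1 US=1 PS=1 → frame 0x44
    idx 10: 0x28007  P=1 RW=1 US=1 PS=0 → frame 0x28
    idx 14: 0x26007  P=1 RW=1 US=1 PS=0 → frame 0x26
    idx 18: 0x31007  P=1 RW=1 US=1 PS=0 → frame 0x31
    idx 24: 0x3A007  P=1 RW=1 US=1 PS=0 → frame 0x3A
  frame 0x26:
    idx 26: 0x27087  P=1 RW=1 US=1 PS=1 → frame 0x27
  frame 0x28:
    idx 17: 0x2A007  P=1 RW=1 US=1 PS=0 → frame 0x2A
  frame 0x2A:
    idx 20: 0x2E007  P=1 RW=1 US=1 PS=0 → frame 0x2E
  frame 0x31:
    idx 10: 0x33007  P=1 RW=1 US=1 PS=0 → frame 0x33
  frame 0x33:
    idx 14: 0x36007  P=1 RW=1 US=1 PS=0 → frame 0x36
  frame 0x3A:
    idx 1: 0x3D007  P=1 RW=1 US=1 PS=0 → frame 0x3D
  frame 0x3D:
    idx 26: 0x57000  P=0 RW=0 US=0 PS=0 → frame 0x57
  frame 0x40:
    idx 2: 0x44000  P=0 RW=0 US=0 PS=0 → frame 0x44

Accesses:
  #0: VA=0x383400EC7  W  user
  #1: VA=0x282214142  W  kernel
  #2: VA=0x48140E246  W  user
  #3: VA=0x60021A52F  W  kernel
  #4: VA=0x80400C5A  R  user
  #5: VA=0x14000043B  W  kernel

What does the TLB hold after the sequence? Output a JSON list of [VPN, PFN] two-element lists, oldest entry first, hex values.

Per-access translation:
#0 VA=0x383400EC7 (w,user):
  L0 @0x24[14] → 0x26007  P=1,RW=1,US=1,PS=0
  L1 @0x26[26] → 0x27087  P=1,RW=1,US=1,PS=1
  → PA=0x27EC7 (huge @L1)  (2 entries read)
#1 VA=0x282214142 (w,kernel):
  L0 @0x24[10] → 0x28007  P=1,RW=1,US=1,PS=0
  L1 @0x28[17] → 0x2A007  P=1,RW=1,US=1,PS=0
  L2 @0x2A[20] → 0x2E007  P=1,RW=1,US=1,PS=0
  → PA=0x2E142  (3 entries read)
#2 VA=0x48140E246 (w,user):
  L0 @0x24[18] → 0x31007  P=1,RW=1,US=1,PS=0
  L1 @0x31[10] → 0x33007  P=1,RW=1,US=1,PS=0
  L2 @0x33[14] → 0x36007  P=1,RW=1,US=1,PS=0
  → PA=0x36246  (3 entries read)
#3 VA=0x60021A52F (w,kernel):
  L0 @0x24[24] → 0x3A007  P=1,RW=1,US=1,PS=0
  L1 @0x3A[1] → 0x3D007  P=1,RW=1,US=1,PS=0
  L2 @0x3D[26] → 0x57000  P=0,RW=0,US=0,PS=0
  ✗ PAGE_NOT_PRESENT  [3 reads]
#4 VA=0x80400C5A (r,user):
  L0 @0x24[2] → 0x40007  P=1,RW=1,US=1,PS=0
  L1 @0x40[2] → 0x44000  P=0,RW=0,US=0,PS=0
  ✗ PAGE_NOT_PRESENT  [2 reads]
#5 VA=0x14000043B (w,kernel):
  L0 @0x24[5] → 0x44087  P=1,RW=1,US=1,PS=1
  → PA=0x4443B (huge @L0)  (1 entries read)

TLB: [["0x48140E", "0x36"], ["0x140000", "0x44"]]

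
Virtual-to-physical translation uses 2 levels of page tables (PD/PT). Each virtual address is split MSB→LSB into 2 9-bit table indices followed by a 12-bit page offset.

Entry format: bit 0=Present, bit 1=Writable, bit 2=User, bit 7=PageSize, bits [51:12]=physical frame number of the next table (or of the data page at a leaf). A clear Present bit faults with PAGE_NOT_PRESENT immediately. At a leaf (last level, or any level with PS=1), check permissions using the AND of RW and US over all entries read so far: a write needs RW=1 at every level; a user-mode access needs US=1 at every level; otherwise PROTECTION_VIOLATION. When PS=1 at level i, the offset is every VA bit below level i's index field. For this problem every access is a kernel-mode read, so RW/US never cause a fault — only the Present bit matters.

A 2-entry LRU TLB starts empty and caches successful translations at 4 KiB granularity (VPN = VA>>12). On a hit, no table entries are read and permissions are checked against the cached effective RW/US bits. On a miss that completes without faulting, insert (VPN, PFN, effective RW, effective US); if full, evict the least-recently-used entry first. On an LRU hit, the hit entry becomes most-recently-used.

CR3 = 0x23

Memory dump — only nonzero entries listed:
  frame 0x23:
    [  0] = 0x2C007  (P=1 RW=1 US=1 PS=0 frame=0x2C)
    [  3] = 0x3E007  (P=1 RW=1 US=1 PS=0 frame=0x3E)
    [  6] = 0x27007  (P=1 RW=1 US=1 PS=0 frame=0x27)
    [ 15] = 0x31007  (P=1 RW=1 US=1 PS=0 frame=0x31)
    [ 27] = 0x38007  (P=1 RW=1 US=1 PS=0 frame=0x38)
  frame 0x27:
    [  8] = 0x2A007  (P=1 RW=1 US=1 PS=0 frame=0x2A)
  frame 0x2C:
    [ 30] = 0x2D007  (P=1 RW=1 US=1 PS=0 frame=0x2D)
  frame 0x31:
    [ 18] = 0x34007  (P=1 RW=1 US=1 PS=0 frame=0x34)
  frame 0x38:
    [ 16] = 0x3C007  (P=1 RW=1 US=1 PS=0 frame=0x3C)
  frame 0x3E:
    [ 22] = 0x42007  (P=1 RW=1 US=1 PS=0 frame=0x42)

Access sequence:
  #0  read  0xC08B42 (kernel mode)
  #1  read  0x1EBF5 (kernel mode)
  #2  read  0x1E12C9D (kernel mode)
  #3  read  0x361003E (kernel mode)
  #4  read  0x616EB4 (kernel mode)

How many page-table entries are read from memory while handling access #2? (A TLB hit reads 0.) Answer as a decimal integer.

Per-access translation:
#0 VA=0xC08B42 (r,kernel):
  L0: frame=0x23 idx=6 entry=0x27007 [P=1 RW=1 US=1 PS=0]
  L1: frame=0x27 idx=8 entry=0x2A007 [P=1 RW=1 US=1 PS=0]
  ✓ 0x2AB42  — 2 lookups
#1 VA=0x1EBF5 (r,kernel):
  L0: frame=0x23 idx=0 entry=0x2C007 [P=1 RW=1 US=1 PS=0]
  L1: frame=0x2C idx=30 entry=0x2D007 [P=1 RW=1 US=1 PS=0]
  ✓ 0x2DBF5  — 2 lookups
#2 VA=0x1E12C9D (r,kernel):
  L0: frame=0x23 idx=15 entry=0x31007 [P=1 RW=1 US=1 PS=0]
  L1: frame=0x31 idx=18 entry=0x34007 [P=1 RW=1 US=1 PS=0]
  ✓ 0x34C9D  — 2 lookups
#3 VA=0x361003E (r,kernel):
  L0: frame=0x23 idx=27 entry=0x38007 [P=1 RW=1 US=1 PS=0]
  L1: frame=0x38 idx=16 entry=0x3C007 [P=1 RW=1 US=1 PS=0]
  ✓ 0x3C03E  — 2 lookups
#4 VA=0x616EB4 (r,kernel):
  L0: frame=0x23 idx=3 entry=0x3E007 [P=1 RW=1 US=1 PS=0]
  L1: frame=0x3E idx=22 entry=0x42007 [P=1 RW=1 US=1 PS=0]
  ✓ 0x42EB4  — 2 lookups

Entries read for #2: 2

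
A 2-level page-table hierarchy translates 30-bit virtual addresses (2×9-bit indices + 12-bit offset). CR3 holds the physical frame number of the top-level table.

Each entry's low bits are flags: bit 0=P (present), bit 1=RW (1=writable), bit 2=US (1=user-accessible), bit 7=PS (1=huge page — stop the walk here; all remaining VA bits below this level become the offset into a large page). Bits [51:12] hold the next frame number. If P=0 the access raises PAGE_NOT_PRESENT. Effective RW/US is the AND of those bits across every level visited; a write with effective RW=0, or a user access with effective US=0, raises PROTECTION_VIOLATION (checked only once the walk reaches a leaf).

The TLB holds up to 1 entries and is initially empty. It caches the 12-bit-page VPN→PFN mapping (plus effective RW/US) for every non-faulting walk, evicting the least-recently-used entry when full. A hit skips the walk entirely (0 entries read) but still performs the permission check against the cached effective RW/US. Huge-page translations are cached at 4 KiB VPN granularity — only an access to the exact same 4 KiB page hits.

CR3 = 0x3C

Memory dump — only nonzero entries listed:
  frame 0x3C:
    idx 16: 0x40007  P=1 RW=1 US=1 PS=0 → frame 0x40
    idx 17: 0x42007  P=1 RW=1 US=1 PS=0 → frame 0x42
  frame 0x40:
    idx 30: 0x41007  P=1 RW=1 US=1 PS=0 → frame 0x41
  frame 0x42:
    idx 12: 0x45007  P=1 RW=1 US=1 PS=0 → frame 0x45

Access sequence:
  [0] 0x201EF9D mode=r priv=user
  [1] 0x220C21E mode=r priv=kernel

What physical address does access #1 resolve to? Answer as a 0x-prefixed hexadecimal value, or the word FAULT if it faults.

Per-access translation:
#0 VA=0x201EF9D (r,user):
  L0 @0x3C[16] → 0x40007  P=1,RW=1,US=1,PS=0
  L1 @0x40[30] → 0x41007  P=1,RW=1,US=1,PS=0
  → PA=0x41F9D  (2 entries read)
#1 VA=0x220C21E (r,kernel):
  L0 @0x3C[17] → 0x42007  P=1,RW=1,US=1,PS=0
  L1 @0x42[12] → 0x45007  P=1,RW=1,US=1,PS=0
  → PA=0x4521E  (2 entries read)

Access #1 PA: 0x4521E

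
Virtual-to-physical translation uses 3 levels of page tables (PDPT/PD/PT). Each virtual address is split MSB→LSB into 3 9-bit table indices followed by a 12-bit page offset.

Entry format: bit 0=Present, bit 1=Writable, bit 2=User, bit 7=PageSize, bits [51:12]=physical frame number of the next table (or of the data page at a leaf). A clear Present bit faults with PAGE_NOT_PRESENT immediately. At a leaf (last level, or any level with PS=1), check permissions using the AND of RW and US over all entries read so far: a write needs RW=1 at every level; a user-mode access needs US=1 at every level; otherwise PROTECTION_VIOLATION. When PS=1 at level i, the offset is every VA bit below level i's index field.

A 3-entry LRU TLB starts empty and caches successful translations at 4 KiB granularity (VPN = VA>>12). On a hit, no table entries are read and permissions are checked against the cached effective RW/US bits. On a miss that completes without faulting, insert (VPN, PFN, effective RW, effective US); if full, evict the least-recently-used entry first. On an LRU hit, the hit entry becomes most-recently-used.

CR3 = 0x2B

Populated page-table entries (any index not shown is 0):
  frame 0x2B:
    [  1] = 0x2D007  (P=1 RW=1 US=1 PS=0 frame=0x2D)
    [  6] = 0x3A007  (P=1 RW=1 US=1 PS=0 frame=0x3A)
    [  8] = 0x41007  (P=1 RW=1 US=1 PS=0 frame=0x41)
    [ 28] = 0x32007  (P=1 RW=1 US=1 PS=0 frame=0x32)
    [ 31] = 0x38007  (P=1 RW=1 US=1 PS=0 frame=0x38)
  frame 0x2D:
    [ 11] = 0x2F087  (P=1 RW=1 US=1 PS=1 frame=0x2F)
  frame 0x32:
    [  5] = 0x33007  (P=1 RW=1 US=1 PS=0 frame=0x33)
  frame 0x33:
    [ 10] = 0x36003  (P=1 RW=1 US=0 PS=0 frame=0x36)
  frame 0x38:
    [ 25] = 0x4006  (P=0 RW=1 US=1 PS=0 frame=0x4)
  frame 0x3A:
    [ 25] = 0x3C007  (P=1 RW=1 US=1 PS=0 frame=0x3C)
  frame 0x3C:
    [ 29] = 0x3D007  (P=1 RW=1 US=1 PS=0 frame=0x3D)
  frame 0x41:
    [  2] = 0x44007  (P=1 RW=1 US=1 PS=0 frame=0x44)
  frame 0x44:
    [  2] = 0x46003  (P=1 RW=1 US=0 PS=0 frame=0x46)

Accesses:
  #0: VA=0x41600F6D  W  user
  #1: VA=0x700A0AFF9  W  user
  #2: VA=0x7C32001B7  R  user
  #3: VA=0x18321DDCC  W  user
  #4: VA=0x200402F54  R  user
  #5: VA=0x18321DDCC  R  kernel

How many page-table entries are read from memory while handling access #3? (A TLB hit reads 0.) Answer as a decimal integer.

Walk each access:
#0 VA=0x41600F6D (w,user):
  lvl0: tbl 0x2B, slot 1 ⇒ 0x2D007 (P1/RW1/US1/PS0)
  lvl1: tbl 0x2D, slot 11 ⇒ 0x2F087 (P1/RW1/US1/PS1)
  ⇒ phys 0x2FF6D (huge @L1)  [2 reads]
#1 VA=0x700A0AFF9 (w,user):
  lvl0: tbl 0x2B, slot 28 ⇒ 0x32007 (P1/RW1/US1/PS0)
  lvl1: tbl 0x32, slot 5 ⇒ 0x33007 (P1/RW1/US1/PS0)
  lvl2: tbl 0x33, slot 10 ⇒ 0x36003 (P1/RW1/US0/PS0)
  → PROTECTION_VIOLATION  (3 entries read)
#2 VA=0x7C32001B7 (r,user):
  lvl0: tbl 0x2B, slot 31 ⇒ 0x38007 (P1/RW1/US1/PS0)
  lvl1: tbl 0x38, slot 25 ⇒ 0x4006 (P0/RW1/US1/PS0)
  → PAGE_NOT_PRESENT  (2 entries read)
#3 VA=0x18321DDCC (w,user):
  lvl0: tbl 0x2B, slot 6 ⇒ 0x3A007 (P1/RW1/US1/PS0)
  lvl1: tbl 0x3A, slot 25 ⇒ 0x3C007 (P1/RW1/US1/PS0)
  lvl2: tbl 0x3C, slot 29 ⇒ 0x3D007 (P1/RW1/US1/PS0)
  ⇒ phys 0x3DDCC  [3 reads]
#4 VA=0x200402F54 (r,user):
  lvl0: tbl 0x2B, slot 8 ⇒ 0x41007 (P1/RW1/US1/PS0)
  lvl1: tbl 0x41, slot 2 ⇒ 0x44007 (P1/RW1/US1/PS0)
  lvl2: tbl 0x44, slot 2 ⇒ 0x46003 (P1/RW1/US0/PS0)
  → PROTECTION_VIOLATION  (3 entries read)
#5 VA=0x18321DDCC (r,kernel):
  TLB hit vpn=0x18321D → PA=0x3DDCC

Entries read for #3: 3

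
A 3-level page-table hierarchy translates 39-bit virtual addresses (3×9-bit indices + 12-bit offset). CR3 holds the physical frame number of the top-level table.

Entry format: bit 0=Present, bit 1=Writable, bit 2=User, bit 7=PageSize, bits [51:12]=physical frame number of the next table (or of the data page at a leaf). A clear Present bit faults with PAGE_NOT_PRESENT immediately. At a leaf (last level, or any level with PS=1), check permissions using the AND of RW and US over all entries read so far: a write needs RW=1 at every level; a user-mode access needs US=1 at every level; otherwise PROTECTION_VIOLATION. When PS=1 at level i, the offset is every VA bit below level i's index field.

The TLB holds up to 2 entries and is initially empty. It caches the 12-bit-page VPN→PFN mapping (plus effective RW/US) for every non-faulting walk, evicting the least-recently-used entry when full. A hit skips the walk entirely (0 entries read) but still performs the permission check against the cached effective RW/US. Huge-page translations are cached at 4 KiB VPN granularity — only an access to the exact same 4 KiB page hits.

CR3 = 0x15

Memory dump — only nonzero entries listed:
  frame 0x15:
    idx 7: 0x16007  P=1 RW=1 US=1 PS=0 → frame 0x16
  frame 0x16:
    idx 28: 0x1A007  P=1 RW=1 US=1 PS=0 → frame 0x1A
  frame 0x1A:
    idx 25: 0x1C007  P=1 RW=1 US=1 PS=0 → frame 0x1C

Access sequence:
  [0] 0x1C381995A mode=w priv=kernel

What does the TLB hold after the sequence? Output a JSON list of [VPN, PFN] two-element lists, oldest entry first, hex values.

Walk each access:
#0 VA=0x1C381995A (w,kernel):
  L0 @0x15[7] → 0x16007  P=1,RW=1,US=1,PS=0
  L1 @0x16[28] → 0x1A007  P=1,RW=1,US=1,PS=0
  L2 @0x1A[25] → 0x1C007  P=1,RW=1,US=1,PS=0
  → PA=0x1C95A  (3 entries read)

TLB: [["0x1C3819", "0x1C"]]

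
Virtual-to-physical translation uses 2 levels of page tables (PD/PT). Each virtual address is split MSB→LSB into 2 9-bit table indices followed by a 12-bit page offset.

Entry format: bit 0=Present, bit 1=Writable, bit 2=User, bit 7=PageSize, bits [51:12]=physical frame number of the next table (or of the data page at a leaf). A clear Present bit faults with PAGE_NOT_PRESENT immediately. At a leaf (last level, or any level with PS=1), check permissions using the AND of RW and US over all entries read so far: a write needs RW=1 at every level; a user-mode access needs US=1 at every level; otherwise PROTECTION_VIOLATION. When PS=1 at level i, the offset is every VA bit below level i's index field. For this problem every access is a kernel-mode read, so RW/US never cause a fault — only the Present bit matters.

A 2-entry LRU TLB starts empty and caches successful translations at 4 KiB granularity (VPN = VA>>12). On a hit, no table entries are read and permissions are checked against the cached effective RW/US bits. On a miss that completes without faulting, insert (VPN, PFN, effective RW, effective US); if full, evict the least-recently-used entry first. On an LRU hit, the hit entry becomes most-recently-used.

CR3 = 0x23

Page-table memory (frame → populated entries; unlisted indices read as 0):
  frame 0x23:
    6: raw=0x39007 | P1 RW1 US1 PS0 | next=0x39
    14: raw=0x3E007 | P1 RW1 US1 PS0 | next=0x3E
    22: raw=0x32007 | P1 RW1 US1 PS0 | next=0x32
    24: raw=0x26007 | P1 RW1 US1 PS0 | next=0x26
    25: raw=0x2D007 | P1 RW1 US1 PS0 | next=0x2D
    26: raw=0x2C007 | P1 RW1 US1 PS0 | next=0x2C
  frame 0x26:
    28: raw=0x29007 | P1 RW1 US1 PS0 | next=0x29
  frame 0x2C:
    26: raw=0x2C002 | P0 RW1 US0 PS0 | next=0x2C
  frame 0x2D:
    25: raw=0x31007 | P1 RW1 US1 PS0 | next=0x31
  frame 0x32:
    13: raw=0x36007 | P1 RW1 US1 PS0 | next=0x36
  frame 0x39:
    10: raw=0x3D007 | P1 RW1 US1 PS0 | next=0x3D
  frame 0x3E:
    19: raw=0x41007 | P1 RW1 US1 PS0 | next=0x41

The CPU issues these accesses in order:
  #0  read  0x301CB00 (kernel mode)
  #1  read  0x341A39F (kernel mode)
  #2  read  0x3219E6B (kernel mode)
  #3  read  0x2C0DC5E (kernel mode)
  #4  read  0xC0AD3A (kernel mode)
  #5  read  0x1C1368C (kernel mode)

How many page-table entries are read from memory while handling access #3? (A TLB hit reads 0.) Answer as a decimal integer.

Trace:
#0 VA=0x301CB00 (r,kernel):
  L0 @0x23[24] → 0x26007  P=1,RW=1,US=1,PS=0
  L1 @0x26[28] → 0x29007  P=1,RW=1,US=1,PS=0
  ⇒ phys 0x29B00  [2 reads]
#1 VA=0x341A39F (r,kernel):
  L0 @0x23[26] → 0x2C007  P=1,RW=1,US=1,PS=0
  L1 @0x2C[26] → 0x2C002  P=0,RW=1,US=0,PS=0
  ⇒ fault: PAGE_NOT_PRESENT  — 2 lookups
#2 VA=0x3219E6B (r,kernel):
  L0 @0x23[25] → 0x2D007  P=1,RW=1,US=1,PS=0
  L1 @0x2D[25] → 0x31007  P=1,RW=1,US=1,PS=0
  ⇒ phys 0x31E6B  [2 reads]
#3 VA=0x2C0DC5E (r,kernel):
  L0 @0x23[22] → 0x32007  P=1,RW=1,US=1,PS=0
  L1 @0x32[13] → 0x36007  P=1,RW=1,US=1,PS=0
  ⇒ phys 0x36C5E  [2 reads]
#4 VA=0xC0AD3A (r,kernel):
  L0 @0x23[6] → 0x39007  P=1,RW=1,US=1,PS=0
  L1 @0x39[10] → 0x3D007  P=1,RW=1,US=1,PS=0
  ⇒ phys 0x3DD3A  [2 reads]
#5 VA=0x1C1368C (r,kernel):
  L0 @0x23[14] → 0x3E007  P=1,RW=1,US=1,PS=0
  L1 @0x3E[19] → 0x41007  P=1,RW=1,US=1,PS=0
  ⇒ phys 0x4168C  [2 reads]

Entries read for #3: 2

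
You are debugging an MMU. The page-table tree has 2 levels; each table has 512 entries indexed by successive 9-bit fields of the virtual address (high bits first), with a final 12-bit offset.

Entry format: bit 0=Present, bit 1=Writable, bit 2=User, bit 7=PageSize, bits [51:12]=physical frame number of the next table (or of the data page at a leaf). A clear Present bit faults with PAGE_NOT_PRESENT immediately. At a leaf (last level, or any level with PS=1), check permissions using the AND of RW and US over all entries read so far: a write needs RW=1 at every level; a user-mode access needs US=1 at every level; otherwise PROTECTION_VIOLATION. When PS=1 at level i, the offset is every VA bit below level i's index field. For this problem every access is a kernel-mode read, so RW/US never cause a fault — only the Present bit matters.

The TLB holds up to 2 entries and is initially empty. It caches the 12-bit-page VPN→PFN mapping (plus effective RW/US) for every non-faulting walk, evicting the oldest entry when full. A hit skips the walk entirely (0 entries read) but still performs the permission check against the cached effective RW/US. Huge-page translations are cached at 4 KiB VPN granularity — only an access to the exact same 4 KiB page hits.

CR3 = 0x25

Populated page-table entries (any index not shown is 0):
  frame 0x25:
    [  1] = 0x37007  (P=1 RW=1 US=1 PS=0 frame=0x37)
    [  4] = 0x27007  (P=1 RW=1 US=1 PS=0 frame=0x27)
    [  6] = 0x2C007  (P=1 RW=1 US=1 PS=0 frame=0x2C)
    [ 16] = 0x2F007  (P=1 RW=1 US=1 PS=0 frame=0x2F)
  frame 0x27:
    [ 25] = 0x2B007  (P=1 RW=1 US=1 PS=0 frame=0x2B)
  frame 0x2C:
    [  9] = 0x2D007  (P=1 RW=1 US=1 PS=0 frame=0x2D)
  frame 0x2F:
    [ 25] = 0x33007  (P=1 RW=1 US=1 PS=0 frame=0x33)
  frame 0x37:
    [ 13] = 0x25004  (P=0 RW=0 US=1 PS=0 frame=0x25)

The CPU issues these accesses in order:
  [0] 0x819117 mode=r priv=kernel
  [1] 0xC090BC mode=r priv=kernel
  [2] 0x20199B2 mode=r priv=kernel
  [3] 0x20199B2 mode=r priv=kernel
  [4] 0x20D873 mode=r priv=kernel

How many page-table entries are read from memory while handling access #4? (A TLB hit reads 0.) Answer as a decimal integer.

Walk each access:
#0 VA=0x819117 (r,kernel):
  L0: frame=0x25 idx=4 entry=0x27007 [P=1 RW=1 US=1 PS=0]
  L1: frame=0x27 idx=25 entry=0x2B007 [P=1 RW=1 US=1 PS=0]
  ⇒ phys 0x2B117  [2 reads]
#1 VA=0xC090BC (r,kernel):
  L0: frame=0x25 idx=6 entry=0x2C007 [P=1 RW=1 US=1 PS=0]
  L1: frame=0x2C idx=9 entry=0x2D007 [P=1 RW=1 US=1 PS=0]
  ⇒ phys 0x2D0BC  [2 reads]
#2 VA=0x20199B2 (r,kernel):
  L0: frame=0x25 idx=16 entry=0x2F007 [P=1 RW=1 US=1 PS=0]
  L1: frame=0x2F idx=25 entry=0x33007 [P=1 RW=1 US=1 PS=0]
  ⇒ phys 0x339B2  [2 reads]
#3 VA=0x20199B2 (r,kernel):
  TLB hit vpn=0x2019 → PA=0x339B2
#4 VA=0x20D873 (r,kernel):
  L0: frame=0x25 idx=1 entry=0x37007 [P=1 RW=1 US=1 PS=0]
  L1: frame=0x37 idx=13 entry=0x25004 [P=0 RW=0 US=1 PS=0]
  ✗ PAGE_NOT_PRESENT  [2 reads]

Entries read for #4: 2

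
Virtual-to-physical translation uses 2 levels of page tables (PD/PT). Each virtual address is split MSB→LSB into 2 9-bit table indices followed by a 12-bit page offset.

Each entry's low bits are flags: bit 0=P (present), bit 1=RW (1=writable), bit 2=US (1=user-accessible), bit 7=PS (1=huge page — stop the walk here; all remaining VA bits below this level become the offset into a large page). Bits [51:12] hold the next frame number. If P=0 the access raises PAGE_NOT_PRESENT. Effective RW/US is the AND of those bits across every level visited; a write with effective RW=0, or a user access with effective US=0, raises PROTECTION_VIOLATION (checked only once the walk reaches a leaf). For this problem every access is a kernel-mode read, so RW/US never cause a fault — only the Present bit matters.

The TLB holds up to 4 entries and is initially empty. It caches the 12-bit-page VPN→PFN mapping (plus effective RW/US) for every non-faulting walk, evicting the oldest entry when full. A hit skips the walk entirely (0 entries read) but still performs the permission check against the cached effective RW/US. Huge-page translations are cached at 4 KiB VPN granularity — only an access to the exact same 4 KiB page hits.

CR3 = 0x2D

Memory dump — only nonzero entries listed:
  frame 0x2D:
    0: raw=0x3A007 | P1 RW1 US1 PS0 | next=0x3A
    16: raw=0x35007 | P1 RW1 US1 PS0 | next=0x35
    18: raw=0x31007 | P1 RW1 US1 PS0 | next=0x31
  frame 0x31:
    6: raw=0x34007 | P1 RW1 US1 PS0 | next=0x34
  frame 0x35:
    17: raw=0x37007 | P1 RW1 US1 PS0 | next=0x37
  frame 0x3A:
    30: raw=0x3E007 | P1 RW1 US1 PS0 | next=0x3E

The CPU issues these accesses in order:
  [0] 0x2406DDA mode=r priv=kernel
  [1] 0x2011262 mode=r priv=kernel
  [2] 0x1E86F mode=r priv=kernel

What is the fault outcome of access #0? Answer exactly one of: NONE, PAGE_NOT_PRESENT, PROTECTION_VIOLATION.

Walk each access:
#0 VA=0x2406DDA (r,kernel):
  L0 @0x2D[18] → 0x31007  P=1,RW=1,US=1,PS=0
  L1 @0x31[6] → 0x34007  P=1,RW=1,US=1,PS=0
  ✓ 0x34DDA  — 2 lookups
#1 VA=0x2011262 (r,kernel):
  L0 @0x2D[16] → 0x35007  P=1,RW=1,US=1,PS=0
  L1 @0x35[17] → 0x37007  P=1,RW=1,US=1,PS=0
  ✓ 0x37262  — 2 lookups
#2 VA=0x1E86F (r,kernel):
  L0 @0x2D[0] → 0x3A007  P=1,RW=1,US=1,PS=0
  L1 @0x3A[30] → 0x3E007  P=1,RW=1,US=1,PS=0
  ✓ 0x3E86F  — 2 lookups

Access #0 fault: NONE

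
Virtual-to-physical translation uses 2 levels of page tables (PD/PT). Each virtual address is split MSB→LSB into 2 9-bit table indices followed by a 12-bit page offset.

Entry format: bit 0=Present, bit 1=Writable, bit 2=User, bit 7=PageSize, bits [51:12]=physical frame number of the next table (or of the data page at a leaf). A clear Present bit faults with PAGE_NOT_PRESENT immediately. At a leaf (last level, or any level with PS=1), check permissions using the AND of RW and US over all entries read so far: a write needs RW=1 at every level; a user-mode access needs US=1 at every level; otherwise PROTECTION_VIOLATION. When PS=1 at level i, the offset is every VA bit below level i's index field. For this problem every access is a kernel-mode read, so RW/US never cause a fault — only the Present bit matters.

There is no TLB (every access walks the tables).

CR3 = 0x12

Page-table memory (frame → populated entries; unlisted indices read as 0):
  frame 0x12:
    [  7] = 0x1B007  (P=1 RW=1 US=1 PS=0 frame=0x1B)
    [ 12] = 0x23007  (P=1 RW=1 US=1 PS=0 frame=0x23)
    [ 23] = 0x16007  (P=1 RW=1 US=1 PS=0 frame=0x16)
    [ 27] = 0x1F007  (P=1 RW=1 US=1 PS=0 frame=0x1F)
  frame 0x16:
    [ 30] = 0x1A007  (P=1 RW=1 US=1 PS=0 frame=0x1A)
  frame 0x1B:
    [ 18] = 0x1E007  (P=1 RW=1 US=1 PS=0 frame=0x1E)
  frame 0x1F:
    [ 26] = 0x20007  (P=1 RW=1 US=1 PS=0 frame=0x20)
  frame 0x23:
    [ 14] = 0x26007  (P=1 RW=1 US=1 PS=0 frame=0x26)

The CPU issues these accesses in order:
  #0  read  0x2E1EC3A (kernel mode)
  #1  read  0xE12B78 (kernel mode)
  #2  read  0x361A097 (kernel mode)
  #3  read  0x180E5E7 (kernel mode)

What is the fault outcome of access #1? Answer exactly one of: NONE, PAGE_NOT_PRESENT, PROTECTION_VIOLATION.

Trace:
#0 VA=0x2E1EC3A (r,kernel):
  L0: frame=0x12 idx=23 entry=0x16007 [P=1 RW=1 US=1 PS=0]
  L1: frame=0x16 idx=30 entry=0x1A007 [P=1 RW=1 US=1 PS=0]
  ⇒ phys 0x1AC3A  [2 reads]
#1 VA=0xE12B78 (r,kernel):
  L0: frame=0x12 idx=7 entry=0x1B007 [P=1 RW=1 US=1 PS=0]
  L1: frame=0x1B idx=18 entry=0x1E007 [P=1 RW=1 US=1 PS=0]
  ⇒ phys 0x1EB78  [2 reads]
#2 VA=0x361A097 (r,kernel):
  L0: frame=0x12 idx=27 entry=0x1F007 [P=1 RW=1 US=1 PS=0]
  L1: frame=0x1F idx=26 entry=0x20007 [P=1 RW=1 US=1 PS=0]
  ⇒ phys 0x20097  [2 reads]
#3 VA=0x180E5E7 (r,kernel):
  L0: frame=0x12 idx=12 entry=0x23007 [P=1 RW=1 US=1 PS=0]
  L1: frame=0x23 idx=14 entry=0x26007 [P=1 RW=1 US=1 PS=0]
  ⇒ phys 0x265E7  [2 reads]

Access #1 fault: NONE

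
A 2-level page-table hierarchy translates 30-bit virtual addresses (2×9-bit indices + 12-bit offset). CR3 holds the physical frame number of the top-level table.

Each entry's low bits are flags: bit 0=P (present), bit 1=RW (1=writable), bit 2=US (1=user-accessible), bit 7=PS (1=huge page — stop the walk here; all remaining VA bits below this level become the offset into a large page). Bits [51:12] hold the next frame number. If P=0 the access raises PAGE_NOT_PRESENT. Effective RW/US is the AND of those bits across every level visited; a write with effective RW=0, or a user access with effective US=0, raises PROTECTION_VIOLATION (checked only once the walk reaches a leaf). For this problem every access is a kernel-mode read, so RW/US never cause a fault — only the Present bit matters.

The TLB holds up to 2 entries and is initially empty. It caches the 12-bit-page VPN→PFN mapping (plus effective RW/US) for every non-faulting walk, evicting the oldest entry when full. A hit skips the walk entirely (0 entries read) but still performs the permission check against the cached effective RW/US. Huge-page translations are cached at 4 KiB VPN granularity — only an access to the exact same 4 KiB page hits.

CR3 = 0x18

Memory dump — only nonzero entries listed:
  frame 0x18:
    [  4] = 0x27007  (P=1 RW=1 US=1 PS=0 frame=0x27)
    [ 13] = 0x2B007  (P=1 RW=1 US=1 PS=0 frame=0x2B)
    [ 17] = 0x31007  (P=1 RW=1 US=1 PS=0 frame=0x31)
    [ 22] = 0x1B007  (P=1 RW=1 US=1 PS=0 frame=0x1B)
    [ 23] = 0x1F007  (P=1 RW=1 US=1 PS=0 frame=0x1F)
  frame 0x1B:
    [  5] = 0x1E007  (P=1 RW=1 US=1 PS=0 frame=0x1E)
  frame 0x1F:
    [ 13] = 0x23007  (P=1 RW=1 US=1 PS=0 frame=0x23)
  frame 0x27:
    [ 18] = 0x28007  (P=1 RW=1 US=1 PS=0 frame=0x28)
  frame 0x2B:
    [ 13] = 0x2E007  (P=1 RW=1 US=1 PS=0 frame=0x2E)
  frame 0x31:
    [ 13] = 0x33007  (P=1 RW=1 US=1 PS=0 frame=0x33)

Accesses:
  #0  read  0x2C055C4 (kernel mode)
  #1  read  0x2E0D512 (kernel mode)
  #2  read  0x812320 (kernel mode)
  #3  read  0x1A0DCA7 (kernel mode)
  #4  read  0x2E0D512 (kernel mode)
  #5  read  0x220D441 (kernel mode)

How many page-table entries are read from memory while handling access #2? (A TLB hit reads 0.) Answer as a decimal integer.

Walk each access:
#0 VA=0x2C055C4 (r,kernel):
  L0: frame=0x18 idx=22 entry=0x1B007 [P=1 RW=1 US=1 PS=0]
  L1: frame=0x1B idx=5 entry=0x1E007 [P=1 RW=1 US=1 PS=0]
  → PA=0x1E5C4  (2 entries read)
#1 VA=0x2E0D512 (r,kernel):
  L0: frame=0x18 idx=23 entry=0x1F007 [P=1 RW=1 US=1 PS=0]
  L1: frame=0x1F idx=13 entry=0x23007 [P=1 RW=1 US=1 PS=0]
  → PA=0x23512  (2 entries read)
#2 VA=0x812320 (r,kernel):
  L0: frame=0x18 idx=4 entry=0x27007 [P=1 RW=1 US=1 PS=0]
  L1: frame=0x27 idx=18 entry=0x28007 [P=1 RW=1 US=1 PS=0]
  → PA=0x28320  (2 entries read)
#3 VA=0x1A0DCA7 (r,kernel):
  L0: frame=0x18 idx=13 entry=0x2B007 [P=1 RW=1 US=1 PS=0]
  L1: frame=0x2B idx=13 entry=0x2E007 [P=1 RW=1 US=1 PS=0]
  → PA=0x2ECA7  (2 entries read)
#4 VA=0x2E0D512 (r,kernel):
  L0: frame=0x18 idx=23 entry=0x1F007 [P=1 RW=1 US=1 PS=0]
  L1: frame=0x1F idx=13 entry=0x23007 [P=1 RW=1 US=1 PS=0]
  → PA=0x23512  (2 entries read)
#5 VA=0x220D441 (r,kernel):
  L0: frame=0x18 idx=17 entry=0x31007 [P=1 RW=1 US=1 PS=0]
  L1: frame=0x31 idx=13 entry=0x33007 [P=1 RW=1 US=1 PS=0]
  → PA=0x33441  (2 entries read)

Entries read for #2: 2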